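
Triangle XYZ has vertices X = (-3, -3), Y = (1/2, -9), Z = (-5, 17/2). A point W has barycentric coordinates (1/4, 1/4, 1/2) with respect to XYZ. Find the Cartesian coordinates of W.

W = (1/4)·X + (1/4)·Y + (1/2)·Z.
x-coordinate: (1/4)·(-3) + (1/4)·(1/2) + (1/2)·(-5) = -25/8.
y-coordinate: (1/4)·(-3) + (1/4)·(-9) + (1/2)·(17/2) = 5/4.

(-25/8, 5/4)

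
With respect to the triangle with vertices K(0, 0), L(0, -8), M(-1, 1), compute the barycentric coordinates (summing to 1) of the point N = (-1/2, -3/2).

(1/4, 1/4, 1/2)

Signed area of the reference triangle: [KLM] = ½·(0·(-8−1) + 0·(1−0) + (-1)·(0−(-8))) = ½·(0 + 0 − 8) = -4.
[NLM] = ½·((-1/2)·(-8−1) + 0·(1−(-3/2)) + (-1)·(-3/2−(-8))) = ½·(9/2 + 0 − 13/2) = -1, so the K-coordinate is (-1)/(-4) = 1/4.
[KNM] = ½·(0·(-3/2−1) + (-1/2)·(1−0) + (-1)·(0−(-3/2))) = ½·(0 − 1/2 − 3/2) = -1, so the L-coordinate is 1/4.
[KLN] = ½·(0·(-8−(-3/2)) + 0·(-3/2−0) + (-1/2)·(0−(-8))) = ½·(0 + 0 − 4) = -2, so the M-coordinate is 1/2.
Check: 1/4 + 1/4 + 1/2 = 1.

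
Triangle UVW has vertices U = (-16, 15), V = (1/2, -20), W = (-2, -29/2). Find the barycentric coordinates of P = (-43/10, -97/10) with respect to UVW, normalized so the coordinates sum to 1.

(1/5, 1/5, 3/5)

Signed area of the reference triangle: [UVW] = ½·((-16)·(-20−(-29/2)) + (1/2)·(-29/2−15) + (-2)·(15−(-20))) = ½·(88 − 59/4 − 70) = 13/8.
[PVW] = ½·((-43/10)·(-20−(-29/2)) + (1/2)·(-29/2−(-97/10)) + (-2)·(-97/10−(-20))) = ½·(473/20 − 12/5 − 103/5) = 13/40, so the U-coordinate is (13/40)/(13/8) = 1/5.
[UPW] = ½·((-16)·(-97/10−(-29/2)) + (-43/10)·(-29/2−15) + (-2)·(15−(-97/10))) = ½·(-384/5 + 2537/20 − 247/5) = 13/40, so the V-coordinate is 1/5.
[UVP] = ½·((-16)·(-20−(-97/10)) + (1/2)·(-97/10−15) + (-43/10)·(15−(-20))) = ½·(824/5 − 247/20 − 301/2) = 39/40, so the W-coordinate is 3/5.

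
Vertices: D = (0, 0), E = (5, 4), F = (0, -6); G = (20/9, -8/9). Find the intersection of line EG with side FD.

Barycentric coordinates of G with respect to DEF: (1/9, 4/9, 4/9).
On side FD the E-coordinate is zero; dropping G's E-weight 4/9 and renormalizing the remaining 4/9 : 1/9 gives weights 4/5, 1/5 on F, D.
H = (4/5)·(0, -6) + (1/5)·(0, 0) = (0, -24/5).

(0, -24/5)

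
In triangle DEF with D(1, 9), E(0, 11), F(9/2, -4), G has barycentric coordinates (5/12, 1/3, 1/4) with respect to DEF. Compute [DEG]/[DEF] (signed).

1/4

The signed ratio [DEG]/[DEF] equals the barycentric coordinate of G at vertex F, which is 1/4.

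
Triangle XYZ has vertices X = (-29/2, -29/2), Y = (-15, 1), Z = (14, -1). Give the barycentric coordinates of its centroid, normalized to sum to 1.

(1/3, 1/3, 1/3)

The centroid is the average of the vertices, so each weight is 1/3.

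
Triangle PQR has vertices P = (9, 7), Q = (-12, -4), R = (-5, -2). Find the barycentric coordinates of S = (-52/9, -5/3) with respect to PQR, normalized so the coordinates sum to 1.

Signed area of the reference triangle: [PQR] = ½·(9·(-4−(-2)) + (-12)·(-2−7) + (-5)·(7−(-4))) = ½·(-18 + 108 − 55) = 35/2.
[SQR] = ½·((-52/9)·(-4−(-2)) + (-12)·(-2−(-5/3)) + (-5)·(-5/3−(-4))) = ½·(104/9 + 4 − 35/3) = 35/18, so the P-coordinate is (35/18)/(35/2) = 1/9.
[PSR] = ½·(9·(-5/3−(-2)) + (-52/9)·(-2−7) + (-5)·(7−(-5/3))) = ½·(3 + 52 − 130/3) = 35/6, so the Q-coordinate is 1/3.
[PQS] = ½·(9·(-4−(-5/3)) + (-12)·(-5/3−7) + (-52/9)·(7−(-4))) = ½·(-21 + 104 − 572/9) = 175/18, so the R-coordinate is 5/9.

(1/9, 1/3, 5/9)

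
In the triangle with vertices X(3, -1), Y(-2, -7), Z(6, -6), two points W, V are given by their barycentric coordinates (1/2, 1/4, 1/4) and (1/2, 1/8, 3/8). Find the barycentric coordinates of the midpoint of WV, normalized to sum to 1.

(1/2, 3/16, 5/16)

Since both coordinate triples sum to 1, the midpoint's barycentrics are the componentwise average.
(1/2+1/2)/2 = 1/2; similarly 3/16 and 5/16.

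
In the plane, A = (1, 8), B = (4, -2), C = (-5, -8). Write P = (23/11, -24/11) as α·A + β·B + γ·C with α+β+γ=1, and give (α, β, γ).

(1/11, 8/11, 2/11)

Signed area of the reference triangle: [ABC] = ½·(1·(-2−(-8)) + 4·(-8−8) + (-5)·(8−(-2))) = ½·(6 − 64 − 50) = -54.
[PBC] = ½·((23/11)·(-2−(-8)) + 4·(-8−(-24/11)) + (-5)·(-24/11−(-2))) = ½·(138/11 − 256/11 + 10/11) = -54/11, so the A-coordinate is (-54/11)/(-54) = 1/11.
[APC] = ½·(1·(-24/11−(-8)) + (23/11)·(-8−8) + (-5)·(8−(-24/11))) = ½·(64/11 − 368/11 − 560/11) = -432/11, so the B-coordinate is 8/11.
[ABP] = ½·(1·(-2−(-24/11)) + 4·(-24/11−8) + (23/11)·(8−(-2))) = ½·(2/11 − 448/11 + 230/11) = -108/11, so the C-coordinate is 2/11.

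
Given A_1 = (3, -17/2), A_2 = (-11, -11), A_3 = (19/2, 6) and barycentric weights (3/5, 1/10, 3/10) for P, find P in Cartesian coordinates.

P = (3/5)·A_1 + (1/10)·A_2 + (3/10)·A_3.
x-coordinate: (3/5)·3 + (1/10)·(-11) + (3/10)·(19/2) = 71/20.
y-coordinate: (3/5)·(-17/2) + (1/10)·(-11) + (3/10)·6 = -22/5.

(71/20, -22/5)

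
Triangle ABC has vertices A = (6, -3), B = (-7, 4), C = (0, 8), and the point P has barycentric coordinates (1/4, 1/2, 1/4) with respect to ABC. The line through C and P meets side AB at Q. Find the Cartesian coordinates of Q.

Line CP meets AB where the C-coordinate vanishes; zeroing P's C-weight and renormalizing leaves A, B-weights 1/4 : 1/2 → (1/3, 2/3).
So Q = (1/3)·A + (2/3)·B = (-8/3, 5/3).

(-8/3, 5/3)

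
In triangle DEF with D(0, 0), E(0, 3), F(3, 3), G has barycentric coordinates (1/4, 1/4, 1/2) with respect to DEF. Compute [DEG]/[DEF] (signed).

1/2

The signed ratio [DEG]/[DEF] equals the barycentric coordinate of G at vertex F, which is 1/2.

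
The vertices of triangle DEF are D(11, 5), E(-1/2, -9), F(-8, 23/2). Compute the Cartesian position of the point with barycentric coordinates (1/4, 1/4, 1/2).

G = (1/4)·D + (1/4)·E + (1/2)·F.
x-coordinate: (1/4)·11 + (1/4)·(-1/2) + (1/2)·(-8) = -11/8.
y-coordinate: (1/4)·5 + (1/4)·(-9) + (1/2)·(23/2) = 19/4.

(-11/8, 19/4)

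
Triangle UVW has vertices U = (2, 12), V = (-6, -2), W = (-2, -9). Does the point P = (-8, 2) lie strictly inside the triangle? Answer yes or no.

no

Barycentric coordinates of P: (1/56, 85/56, -15/28).
The three coordinates are positive, positive, negative; a point is interior exactly when all three are positive.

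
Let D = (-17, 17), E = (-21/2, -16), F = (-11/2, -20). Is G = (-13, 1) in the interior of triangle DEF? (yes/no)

Barycentric coordinates of G: (75/139, 36/139, 28/139).
The three coordinates are positive, positive, positive; a point is interior exactly when all three are positive.

yes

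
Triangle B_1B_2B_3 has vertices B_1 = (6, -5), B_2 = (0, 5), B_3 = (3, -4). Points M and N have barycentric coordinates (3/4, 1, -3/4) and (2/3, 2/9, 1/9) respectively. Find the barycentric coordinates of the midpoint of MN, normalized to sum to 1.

Since both coordinate triples sum to 1, the midpoint's barycentrics are the componentwise average.
(3/4+2/3)/2 = 17/24; similarly 11/18 and -23/72.

(17/24, 11/18, -23/72)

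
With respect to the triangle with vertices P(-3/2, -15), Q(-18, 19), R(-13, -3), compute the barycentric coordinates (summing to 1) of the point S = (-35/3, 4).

(1/3, 1/2, 1/6)

Signed area of the reference triangle: [PQR] = ½·((-3/2)·(19−(-3)) + (-18)·(-3−(-15)) + (-13)·(-15−19)) = ½·(-33 − 216 + 442) = 193/2.
[SQR] = ½·((-35/3)·(19−(-3)) + (-18)·(-3−4) + (-13)·(4−19)) = ½·(-770/3 + 126 + 195) = 193/6, so the P-coordinate is (193/6)/(193/2) = 1/3.
[PSR] = ½·((-3/2)·(4−(-3)) + (-35/3)·(-3−(-15)) + (-13)·(-15−4)) = ½·(-21/2 − 140 + 247) = 193/4, so the Q-coordinate is 1/2.
[PQS] = ½·((-3/2)·(19−4) + (-18)·(4−(-15)) + (-35/3)·(-15−19)) = ½·(-45/2 − 342 + 1190/3) = 193/12, so the R-coordinate is 1/6.
Check: 1/3 + 1/2 + 1/6 = 1.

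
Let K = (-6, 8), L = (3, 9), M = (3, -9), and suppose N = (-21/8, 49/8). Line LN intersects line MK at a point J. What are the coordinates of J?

(-9/2, 31/6)

Barycentric coordinates of N with respect to KLM: (5/8, 1/4, 1/8).
On side MK the L-coordinate is zero; dropping N's L-weight 1/4 and renormalizing the remaining 1/8 : 5/8 gives weights 1/6, 5/6 on M, K.
J = (1/6)·(3, -9) + (5/6)·(-6, 8) = (-9/2, 31/6).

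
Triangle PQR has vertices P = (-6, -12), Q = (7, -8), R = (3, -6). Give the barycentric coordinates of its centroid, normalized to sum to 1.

The centroid is the average of the vertices, so each weight is 1/3.

(1/3, 1/3, 1/3)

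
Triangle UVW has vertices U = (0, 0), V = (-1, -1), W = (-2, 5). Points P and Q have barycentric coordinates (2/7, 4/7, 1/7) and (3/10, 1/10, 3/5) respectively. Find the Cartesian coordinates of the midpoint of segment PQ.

(-151/140, 213/140)

Barycentric coordinates of the midpoint are the average: (41/140, 47/140, 13/35).
Converting: (41/140)·U + (47/140)·V + (13/35)·W = (-151/140, 213/140).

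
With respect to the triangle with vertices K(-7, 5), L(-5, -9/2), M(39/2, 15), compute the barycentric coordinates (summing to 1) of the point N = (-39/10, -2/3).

(4/15, 2/3, 1/15)

Signed area of the reference triangle: [KLM] = ½·((-7)·(-9/2−15) + (-5)·(15−5) + (39/2)·(5−(-9/2))) = ½·(273/2 − 50 + 741/4) = 1087/8.
[NLM] = ½·((-39/10)·(-9/2−15) + (-5)·(15−(-2/3)) + (39/2)·(-2/3−(-9/2))) = ½·(1521/20 − 235/3 + 299/4) = 1087/30, so the K-coordinate is (1087/30)/(1087/8) = 4/15.
[KNM] = ½·((-7)·(-2/3−15) + (-39/10)·(15−5) + (39/2)·(5−(-2/3))) = ½·(329/3 − 39 + 221/2) = 1087/12, so the L-coordinate is 2/3.
[KLN] = ½·((-7)·(-9/2−(-2/3)) + (-5)·(-2/3−5) + (-39/10)·(5−(-9/2))) = ½·(161/6 + 85/3 − 741/20) = 1087/120, so the M-coordinate is 1/15.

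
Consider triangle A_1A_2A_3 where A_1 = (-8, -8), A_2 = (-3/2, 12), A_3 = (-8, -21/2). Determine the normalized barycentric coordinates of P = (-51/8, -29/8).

(1/2, 1/4, 1/4)

Signed area of the reference triangle: [A_1A_2A_3] = ½·((-8)·(12−(-21/2)) + (-3/2)·(-21/2−(-8)) + (-8)·(-8−12)) = ½·(-180 + 15/4 + 160) = -65/8.
[PA_2A_3] = ½·((-51/8)·(12−(-21/2)) + (-3/2)·(-21/2−(-29/8)) + (-8)·(-29/8−12)) = ½·(-2295/16 + 165/16 + 125) = -65/16, so the A_1-coordinate is (-65/16)/(-65/8) = 1/2.
[A_1PA_3] = ½·((-8)·(-29/8−(-21/2)) + (-51/8)·(-21/2−(-8)) + (-8)·(-8−(-29/8))) = ½·(-55 + 255/16 + 35) = -65/32, so the A_2-coordinate is 1/4.
[A_1A_2P] = ½·((-8)·(12−(-29/8)) + (-3/2)·(-29/8−(-8)) + (-51/8)·(-8−12)) = ½·(-125 − 105/16 + 255/2) = -65/32, so the A_3-coordinate is 1/4.
Check: 1/2 + 1/4 + 1/4 = 1.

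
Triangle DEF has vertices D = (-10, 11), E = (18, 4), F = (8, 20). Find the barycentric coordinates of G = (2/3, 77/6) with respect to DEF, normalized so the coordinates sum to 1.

Signed area of the reference triangle: [DEF] = ½·((-10)·(4−20) + 18·(20−11) + 8·(11−4)) = ½·(160 + 162 + 56) = 189.
[GEF] = ½·((2/3)·(4−20) + 18·(20−(77/6)) + 8·(77/6−4)) = ½·(-32/3 + 129 + 212/3) = 189/2, so the D-coordinate is (189/2)/189 = 1/2.
[DGF] = ½·((-10)·(77/6−20) + (2/3)·(20−11) + 8·(11−(77/6))) = ½·(215/3 + 6 − 44/3) = 63/2, so the E-coordinate is 1/6.
[DEG] = ½·((-10)·(4−(77/6)) + 18·(77/6−11) + (2/3)·(11−4)) = ½·(265/3 + 33 + 14/3) = 63, so the F-coordinate is 1/3.

(1/2, 1/6, 1/3)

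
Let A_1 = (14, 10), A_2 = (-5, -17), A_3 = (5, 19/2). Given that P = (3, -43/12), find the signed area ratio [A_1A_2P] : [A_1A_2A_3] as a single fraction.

[A_1A_2A_3] = ½·(14·(-17−(19/2)) + (-5)·(19/2−10) + 5·(10−(-17))) = ½·(-371 + 5/2 + 135) = -467/4.
[A_1A_2P] = ½·(14·(-17−(-43/12)) + (-5)·(-43/12−10) + 3·(10−(-17))) = ½·(-1127/6 + 815/12 + 81) = -467/24, so the ratio is (-467/24)/(-467/4) = 1/6.

1/6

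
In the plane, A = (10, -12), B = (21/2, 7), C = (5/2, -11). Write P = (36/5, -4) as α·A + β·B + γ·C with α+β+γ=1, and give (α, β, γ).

Signed area of the reference triangle: [ABC] = ½·(10·(7−(-11)) + (21/2)·(-11−(-12)) + (5/2)·(-12−7)) = ½·(180 + 21/2 − 95/2) = 143/2.
[PBC] = ½·((36/5)·(7−(-11)) + (21/2)·(-11−(-4)) + (5/2)·(-4−7)) = ½·(648/5 − 147/2 − 55/2) = 143/10, so the A-coordinate is (143/10)/(143/2) = 1/5.
[APC] = ½·(10·(-4−(-11)) + (36/5)·(-11−(-12)) + (5/2)·(-12−(-4))) = ½·(70 + 36/5 − 20) = 143/5, so the B-coordinate is 2/5.
[ABP] = ½·(10·(7−(-4)) + (21/2)·(-4−(-12)) + (36/5)·(-12−7)) = ½·(110 + 84 − 684/5) = 143/5, so the C-coordinate is 2/5.

(1/5, 2/5, 2/5)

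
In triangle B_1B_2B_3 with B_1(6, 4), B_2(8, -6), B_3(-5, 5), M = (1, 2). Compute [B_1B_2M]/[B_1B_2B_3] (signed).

[B_1B_2B_3] = ½·(6·(-6−5) + 8·(5−4) + (-5)·(4−(-6))) = ½·(-66 + 8 − 50) = -54.
[B_1B_2M] = ½·(6·(-6−2) + 8·(2−4) + 1·(4−(-6))) = ½·(-48 − 16 + 10) = -27, so the ratio is (-27)/(-54) = 1/2.

1/2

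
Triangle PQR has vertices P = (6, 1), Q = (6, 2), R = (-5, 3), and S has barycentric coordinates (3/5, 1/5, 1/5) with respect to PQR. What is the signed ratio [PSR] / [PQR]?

The signed ratio [PSR]/[PQR] equals the barycentric coordinate of S at vertex Q, which is 1/5.

1/5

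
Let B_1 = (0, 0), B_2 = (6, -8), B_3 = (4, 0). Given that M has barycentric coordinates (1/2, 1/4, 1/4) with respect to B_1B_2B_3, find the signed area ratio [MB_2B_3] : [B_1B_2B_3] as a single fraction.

The signed ratio [MB_2B_3]/[B_1B_2B_3] equals the barycentric coordinate of M at vertex B_1, which is 1/2.

1/2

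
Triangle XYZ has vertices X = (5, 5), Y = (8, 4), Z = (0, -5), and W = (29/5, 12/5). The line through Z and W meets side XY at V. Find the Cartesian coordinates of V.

(29/4, 17/4)

Barycentric coordinates of W with respect to XYZ: (1/5, 3/5, 1/5).
On side XY the Z-coordinate is zero; dropping W's Z-weight 1/5 and renormalizing the remaining 1/5 : 3/5 gives weights 1/4, 3/4 on X, Y.
V = (1/4)·(5, 5) + (3/4)·(8, 4) = (29/4, 17/4).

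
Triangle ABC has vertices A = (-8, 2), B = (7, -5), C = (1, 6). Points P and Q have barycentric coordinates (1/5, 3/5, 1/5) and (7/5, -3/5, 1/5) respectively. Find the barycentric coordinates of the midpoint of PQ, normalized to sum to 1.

(4/5, 0, 1/5)

Since both coordinate triples sum to 1, the midpoint's barycentrics are the componentwise average.
(1/5+7/5)/2 = 4/5; similarly 0 and 1/5.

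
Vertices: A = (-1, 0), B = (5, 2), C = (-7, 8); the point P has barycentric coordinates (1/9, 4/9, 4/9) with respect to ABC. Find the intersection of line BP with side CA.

(-29/5, 32/5)

Line BP meets CA where the B-coordinate vanishes; zeroing P's B-weight and renormalizing leaves C, A-weights 4/9 : 1/9 → (4/5, 1/5).
So Q = (4/5)·C + (1/5)·A = (-29/5, 32/5).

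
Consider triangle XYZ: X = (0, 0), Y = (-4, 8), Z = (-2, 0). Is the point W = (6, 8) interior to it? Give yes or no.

Barycentric coordinates of W: (5, 1, -5).
The three coordinates are positive, positive, negative; a point is interior exactly when all three are positive.

no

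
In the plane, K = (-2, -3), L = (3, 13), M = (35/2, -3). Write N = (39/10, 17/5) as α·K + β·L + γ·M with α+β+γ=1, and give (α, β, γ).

(2/5, 2/5, 1/5)

Signed area of the reference triangle: [KLM] = ½·((-2)·(13−(-3)) + 3·(-3−(-3)) + (35/2)·(-3−13)) = ½·(-32 + 0 − 280) = -156.
[NLM] = ½·((39/10)·(13−(-3)) + 3·(-3−(17/5)) + (35/2)·(17/5−13)) = ½·(312/5 − 96/5 − 168) = -312/5, so the K-coordinate is (-312/5)/(-156) = 2/5.
[KNM] = ½·((-2)·(17/5−(-3)) + (39/10)·(-3−(-3)) + (35/2)·(-3−(17/5))) = ½·(-64/5 + 0 − 112) = -312/5, so the L-coordinate is 2/5.
[KLN] = ½·((-2)·(13−(17/5)) + 3·(17/5−(-3)) + (39/10)·(-3−13)) = ½·(-96/5 + 96/5 − 312/5) = -156/5, so the M-coordinate is 1/5.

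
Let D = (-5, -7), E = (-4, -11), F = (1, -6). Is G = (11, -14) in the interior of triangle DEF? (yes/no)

Barycentric coordinates of G: (-18/5, 58/25, 57/25).
The three coordinates are negative, positive, positive; a point is interior exactly when all three are positive.

no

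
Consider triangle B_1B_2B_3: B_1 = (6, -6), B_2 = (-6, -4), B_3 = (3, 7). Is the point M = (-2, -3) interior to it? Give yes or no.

Barycentric coordinates of M: (7/30, 19/30, 2/15).
The three coordinates are positive, positive, positive; a point is interior exactly when all three are positive.

yes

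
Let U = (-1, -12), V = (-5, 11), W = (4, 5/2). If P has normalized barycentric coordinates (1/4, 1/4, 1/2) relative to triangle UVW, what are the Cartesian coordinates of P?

P = (1/4)·U + (1/4)·V + (1/2)·W.
x-coordinate: (1/4)·(-1) + (1/4)·(-5) + (1/2)·4 = 1/2.
y-coordinate: (1/4)·(-12) + (1/4)·11 + (1/2)·(5/2) = 1.

(1/2, 1)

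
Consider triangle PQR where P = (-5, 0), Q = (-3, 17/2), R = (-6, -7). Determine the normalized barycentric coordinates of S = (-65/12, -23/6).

Signed area of the reference triangle: [PQR] = ½·((-5)·(17/2−(-7)) + (-3)·(-7−0) + (-6)·(0−(17/2))) = ½·(-155/2 + 21 + 51) = -11/4.
[SQR] = ½·((-65/12)·(17/2−(-7)) + (-3)·(-7−(-23/6)) + (-6)·(-23/6−(17/2))) = ½·(-2015/24 + 19/2 + 74) = -11/48, so the P-coordinate is (-11/48)/(-11/4) = 1/12.
[PSR] = ½·((-5)·(-23/6−(-7)) + (-65/12)·(-7−0) + (-6)·(0−(-23/6))) = ½·(-95/6 + 455/12 − 23) = -11/24, so the Q-coordinate is 1/6.
[PQS] = ½·((-5)·(17/2−(-23/6)) + (-3)·(-23/6−0) + (-65/12)·(0−(17/2))) = ½·(-185/3 + 23/2 + 1105/24) = -33/16, so the R-coordinate is 3/4.
Check: 1/12 + 1/6 + 3/4 = 1.

(1/12, 1/6, 3/4)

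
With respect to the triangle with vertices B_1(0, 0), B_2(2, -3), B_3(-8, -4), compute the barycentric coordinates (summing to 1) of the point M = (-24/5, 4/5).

(7/5, -4/5, 2/5)

Signed area of the reference triangle: [B_1B_2B_3] = ½·(0·(-3−(-4)) + 2·(-4−0) + (-8)·(0−(-3))) = ½·(0 − 8 − 24) = -16.
[MB_2B_3] = ½·((-24/5)·(-3−(-4)) + 2·(-4−(4/5)) + (-8)·(4/5−(-3))) = ½·(-24/5 − 48/5 − 152/5) = -112/5, so the B_1-coordinate is (-112/5)/(-16) = 7/5.
[B_1MB_3] = ½·(0·(4/5−(-4)) + (-24/5)·(-4−0) + (-8)·(0−(4/5))) = ½·(0 + 96/5 + 32/5) = 64/5, so the B_2-coordinate is -4/5.
[B_1B_2M] = ½·(0·(-3−(4/5)) + 2·(4/5−0) + (-24/5)·(0−(-3))) = ½·(0 + 8/5 − 72/5) = -32/5, so the B_3-coordinate is 2/5.
Check: 7/5 − 4/5 + 2/5 = 1.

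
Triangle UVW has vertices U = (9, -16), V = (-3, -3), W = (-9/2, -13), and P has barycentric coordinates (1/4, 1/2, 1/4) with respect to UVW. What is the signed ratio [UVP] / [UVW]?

1/4

The signed ratio [UVP]/[UVW] equals the barycentric coordinate of P at vertex W, which is 1/4.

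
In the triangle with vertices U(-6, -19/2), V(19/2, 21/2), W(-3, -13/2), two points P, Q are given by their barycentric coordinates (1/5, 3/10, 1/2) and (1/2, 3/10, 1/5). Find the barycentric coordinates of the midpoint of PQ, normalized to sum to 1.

(7/20, 3/10, 7/20)

Since both coordinate triples sum to 1, the midpoint's barycentrics are the componentwise average.
(1/5+1/2)/2 = 7/20; similarly 3/10 and 7/20.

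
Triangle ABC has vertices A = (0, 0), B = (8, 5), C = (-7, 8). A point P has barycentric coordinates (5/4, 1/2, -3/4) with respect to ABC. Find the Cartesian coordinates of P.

(37/4, -7/2)

P = (5/4)·A + (1/2)·B + (-3/4)·C.
x-coordinate: (5/4)·0 + (1/2)·8 + (-3/4)·(-7) = 37/4.
y-coordinate: (5/4)·0 + (1/2)·5 + (-3/4)·8 = -7/2.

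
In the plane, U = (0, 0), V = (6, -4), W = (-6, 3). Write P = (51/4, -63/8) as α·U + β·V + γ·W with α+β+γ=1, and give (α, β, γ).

Signed area of the reference triangle: [UVW] = ½·(0·(-4−3) + 6·(3−0) + (-6)·(0−(-4))) = ½·(0 + 18 − 24) = -3.
[PVW] = ½·((51/4)·(-4−3) + 6·(3−(-63/8)) + (-6)·(-63/8−(-4))) = ½·(-357/4 + 261/4 + 93/4) = -3/8, so the U-coordinate is (-3/8)/(-3) = 1/8.
[UPW] = ½·(0·(-63/8−3) + (51/4)·(3−0) + (-6)·(0−(-63/8))) = ½·(0 + 153/4 − 189/4) = -9/2, so the V-coordinate is 3/2.
[UVP] = ½·(0·(-4−(-63/8)) + 6·(-63/8−0) + (51/4)·(0−(-4))) = ½·(0 − 189/4 + 51) = 15/8, so the W-coordinate is -5/8.

(1/8, 3/2, -5/8)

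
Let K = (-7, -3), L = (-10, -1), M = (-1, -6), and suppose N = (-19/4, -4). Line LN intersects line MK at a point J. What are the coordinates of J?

Barycentric coordinates of N with respect to KLM: (1/4, 1/4, 1/2).
On side MK the L-coordinate is zero; dropping N's L-weight 1/4 and renormalizing the remaining 1/2 : 1/4 gives weights 2/3, 1/3 on M, K.
J = (2/3)·(-1, -6) + (1/3)·(-7, -3) = (-3, -5).

(-3, -5)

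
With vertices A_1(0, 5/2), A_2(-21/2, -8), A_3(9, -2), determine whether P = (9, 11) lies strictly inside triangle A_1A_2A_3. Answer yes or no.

Barycentric coordinates of P: (338/189, -52/63, 1/27).
The three coordinates are positive, negative, positive; a point is interior exactly when all three are positive.

no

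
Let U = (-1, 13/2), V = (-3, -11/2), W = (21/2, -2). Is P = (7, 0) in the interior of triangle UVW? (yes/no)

yes

Barycentric coordinates of P: (157/620, 27/620, 109/155).
The three coordinates are positive, positive, positive; a point is interior exactly when all three are positive.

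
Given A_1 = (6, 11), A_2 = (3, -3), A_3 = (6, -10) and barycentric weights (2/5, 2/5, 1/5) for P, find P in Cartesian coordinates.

P = (2/5)·A_1 + (2/5)·A_2 + (1/5)·A_3.
x-coordinate: (2/5)·6 + (2/5)·3 + (1/5)·6 = 24/5.
y-coordinate: (2/5)·11 + (2/5)·(-3) + (1/5)·(-10) = 6/5.

(24/5, 6/5)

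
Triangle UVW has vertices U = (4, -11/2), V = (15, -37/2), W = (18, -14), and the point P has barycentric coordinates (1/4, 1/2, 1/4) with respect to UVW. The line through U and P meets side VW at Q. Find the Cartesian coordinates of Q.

(16, -17)

Line UP meets VW where the U-coordinate vanishes; zeroing P's U-weight and renormalizing leaves V, W-weights 1/2 : 1/4 → (2/3, 1/3).
So Q = (2/3)·V + (1/3)·W = (16, -17).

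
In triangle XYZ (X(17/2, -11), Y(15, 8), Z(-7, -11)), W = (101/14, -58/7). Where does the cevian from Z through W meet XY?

(115/12, -47/6)

Barycentric coordinates of W with respect to XYZ: (5/7, 1/7, 1/7).
On side XY the Z-coordinate is zero; dropping W's Z-weight 1/7 and renormalizing the remaining 5/7 : 1/7 gives weights 5/6, 1/6 on X, Y.
V = (5/6)·(17/2, -11) + (1/6)·(15, 8) = (115/12, -47/6).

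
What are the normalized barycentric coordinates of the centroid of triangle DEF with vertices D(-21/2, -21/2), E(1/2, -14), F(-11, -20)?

(1/3, 1/3, 1/3)

The centroid is the average of the vertices, so each weight is 1/3.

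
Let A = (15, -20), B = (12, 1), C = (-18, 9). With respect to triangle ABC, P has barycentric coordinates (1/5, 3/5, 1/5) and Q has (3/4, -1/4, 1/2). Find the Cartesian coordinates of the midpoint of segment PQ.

Barycentric coordinates of the midpoint are the average: (19/40, 7/40, 7/20).
Converting: (19/40)·A + (7/40)·B + (7/20)·C = (117/40, -247/40).

(117/40, -247/40)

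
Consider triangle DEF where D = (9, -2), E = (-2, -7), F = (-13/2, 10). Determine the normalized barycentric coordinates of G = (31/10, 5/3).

Signed area of the reference triangle: [DEF] = ½·(9·(-7−10) + (-2)·(10−(-2)) + (-13/2)·(-2−(-7))) = ½·(-153 − 24 − 65/2) = -419/4.
[GEF] = ½·((31/10)·(-7−10) + (-2)·(10−(5/3)) + (-13/2)·(5/3−(-7))) = ½·(-527/10 − 50/3 − 169/3) = -1257/20, so the D-coordinate is (-1257/20)/(-419/4) = 3/5.
[DGF] = ½·(9·(5/3−10) + (31/10)·(10−(-2)) + (-13/2)·(-2−(5/3))) = ½·(-75 + 186/5 + 143/6) = -419/60, so the E-coordinate is 1/15.
[DEG] = ½·(9·(-7−(5/3)) + (-2)·(5/3−(-2)) + (31/10)·(-2−(-7))) = ½·(-78 − 22/3 + 31/2) = -419/12, so the F-coordinate is 1/3.
Check: 3/5 + 1/15 + 1/3 = 1.

(3/5, 1/15, 1/3)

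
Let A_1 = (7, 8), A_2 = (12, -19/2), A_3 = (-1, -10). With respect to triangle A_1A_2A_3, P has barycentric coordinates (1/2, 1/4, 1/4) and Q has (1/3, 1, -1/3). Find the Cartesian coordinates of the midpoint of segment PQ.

Barycentric coordinates of the midpoint are the average: (5/12, 5/8, -1/24).
Converting: (5/12)·A_1 + (5/8)·A_2 + (-1/24)·A_3 = (251/24, -35/16).

(251/24, -35/16)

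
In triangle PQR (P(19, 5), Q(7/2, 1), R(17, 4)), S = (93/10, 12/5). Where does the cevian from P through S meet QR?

Barycentric coordinates of S with respect to PQR: (1/5, 3/5, 1/5).
On side QR the P-coordinate is zero; dropping S's P-weight 1/5 and renormalizing the remaining 3/5 : 1/5 gives weights 3/4, 1/4 on Q, R.
T = (3/4)·(7/2, 1) + (1/4)·(17, 4) = (55/8, 7/4).

(55/8, 7/4)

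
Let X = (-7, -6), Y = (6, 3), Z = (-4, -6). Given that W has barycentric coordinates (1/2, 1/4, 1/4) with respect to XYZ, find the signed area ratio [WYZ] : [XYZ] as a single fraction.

The signed ratio [WYZ]/[XYZ] equals the barycentric coordinate of W at vertex X, which is 1/2.

1/2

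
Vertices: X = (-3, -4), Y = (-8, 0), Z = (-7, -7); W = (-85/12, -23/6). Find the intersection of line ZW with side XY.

(-43/6, -2/3)

Barycentric coordinates of W with respect to XYZ: (1/12, 5/12, 1/2).
On side XY the Z-coordinate is zero; dropping W's Z-weight 1/2 and renormalizing the remaining 1/12 : 5/12 gives weights 1/6, 5/6 on X, Y.
V = (1/6)·(-3, -4) + (5/6)·(-8, 0) = (-43/6, -2/3).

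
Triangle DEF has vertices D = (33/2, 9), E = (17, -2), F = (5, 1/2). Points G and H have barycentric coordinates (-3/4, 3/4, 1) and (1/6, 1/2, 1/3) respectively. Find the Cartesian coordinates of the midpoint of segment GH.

(439/48, -85/24)

Barycentric coordinates of the midpoint are the average: (-7/24, 5/8, 2/3).
Converting: (-7/24)·D + (5/8)·E + (2/3)·F = (439/48, -85/24).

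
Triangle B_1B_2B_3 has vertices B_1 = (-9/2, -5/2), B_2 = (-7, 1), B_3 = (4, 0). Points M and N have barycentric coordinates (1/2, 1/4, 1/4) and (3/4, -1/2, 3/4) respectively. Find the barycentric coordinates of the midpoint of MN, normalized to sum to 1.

Since both coordinate triples sum to 1, the midpoint's barycentrics are the componentwise average.
(1/2+3/4)/2 = 5/8; similarly -1/8 and 1/2.

(5/8, -1/8, 1/2)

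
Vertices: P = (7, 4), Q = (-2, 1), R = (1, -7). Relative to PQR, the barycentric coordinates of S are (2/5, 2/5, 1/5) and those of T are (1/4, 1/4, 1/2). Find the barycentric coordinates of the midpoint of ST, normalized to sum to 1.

(13/40, 13/40, 7/20)

Since both coordinate triples sum to 1, the midpoint's barycentrics are the componentwise average.
(2/5+1/4)/2 = 13/40; similarly 13/40 and 7/20.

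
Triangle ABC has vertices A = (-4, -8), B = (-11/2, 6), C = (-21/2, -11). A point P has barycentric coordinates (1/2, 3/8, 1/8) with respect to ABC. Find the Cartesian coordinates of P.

P = (1/2)·A + (3/8)·B + (1/8)·C.
x-coordinate: (1/2)·(-4) + (3/8)·(-11/2) + (1/8)·(-21/2) = -43/8.
y-coordinate: (1/2)·(-8) + (3/8)·6 + (1/8)·(-11) = -25/8.

(-43/8, -25/8)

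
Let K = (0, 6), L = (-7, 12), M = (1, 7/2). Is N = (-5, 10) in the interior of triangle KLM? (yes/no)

yes

Barycentric coordinates of N: (2/23, 17/23, 4/23).
The three coordinates are positive, positive, positive; a point is interior exactly when all three are positive.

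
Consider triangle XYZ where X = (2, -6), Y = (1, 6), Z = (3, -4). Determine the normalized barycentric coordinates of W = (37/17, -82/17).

Signed area of the reference triangle: [XYZ] = ½·(2·(6−(-4)) + 1·(-4−(-6)) + 3·(-6−6)) = ½·(20 + 2 − 36) = -7.
[WYZ] = ½·((37/17)·(6−(-4)) + 1·(-4−(-82/17)) + 3·(-82/17−6)) = ½·(370/17 + 14/17 − 552/17) = -84/17, so the X-coordinate is (-84/17)/(-7) = 12/17.
[XWZ] = ½·(2·(-82/17−(-4)) + (37/17)·(-4−(-6)) + 3·(-6−(-82/17))) = ½·(-28/17 + 74/17 − 60/17) = -7/17, so the Y-coordinate is 1/17.
[XYW] = ½·(2·(6−(-82/17)) + 1·(-82/17−(-6)) + (37/17)·(-6−6)) = ½·(368/17 + 20/17 − 444/17) = -28/17, so the Z-coordinate is 4/17.

(12/17, 1/17, 4/17)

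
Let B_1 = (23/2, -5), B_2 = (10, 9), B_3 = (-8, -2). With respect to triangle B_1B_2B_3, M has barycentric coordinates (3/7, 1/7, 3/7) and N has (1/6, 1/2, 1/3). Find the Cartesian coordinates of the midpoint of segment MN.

(201/56, 9/14)

Barycentric coordinates of the midpoint are the average: (25/84, 9/28, 8/21).
Converting: (25/84)·B_1 + (9/28)·B_2 + (8/21)·B_3 = (201/56, 9/14).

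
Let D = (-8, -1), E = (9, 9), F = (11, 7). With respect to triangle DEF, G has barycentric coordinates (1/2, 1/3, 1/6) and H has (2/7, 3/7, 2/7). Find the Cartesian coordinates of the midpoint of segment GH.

(233/84, 97/21)

Barycentric coordinates of the midpoint are the average: (11/28, 8/21, 19/84).
Converting: (11/28)·D + (8/21)·E + (19/84)·F = (233/84, 97/21).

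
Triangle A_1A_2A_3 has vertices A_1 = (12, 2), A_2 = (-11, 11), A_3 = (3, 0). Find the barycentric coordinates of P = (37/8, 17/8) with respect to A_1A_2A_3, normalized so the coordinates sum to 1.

(3/8, 1/8, 1/2)

Signed area of the reference triangle: [A_1A_2A_3] = ½·(12·(11−0) + (-11)·(0−2) + 3·(2−11)) = ½·(132 + 22 − 27) = 127/2.
[PA_2A_3] = ½·((37/8)·(11−0) + (-11)·(0−(17/8)) + 3·(17/8−11)) = ½·(407/8 + 187/8 − 213/8) = 381/16, so the A_1-coordinate is (381/16)/(127/2) = 3/8.
[A_1PA_3] = ½·(12·(17/8−0) + (37/8)·(0−2) + 3·(2−(17/8))) = ½·(51/2 − 37/4 − 3/8) = 127/16, so the A_2-coordinate is 1/8.
[A_1A_2P] = ½·(12·(11−(17/8)) + (-11)·(17/8−2) + (37/8)·(2−11)) = ½·(213/2 − 11/8 − 333/8) = 127/4, so the A_3-coordinate is 1/2.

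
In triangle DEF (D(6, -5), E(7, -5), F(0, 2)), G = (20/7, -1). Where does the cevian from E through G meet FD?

Barycentric coordinates of G with respect to DEF: (1/7, 2/7, 4/7).
On side FD the E-coordinate is zero; dropping G's E-weight 2/7 and renormalizing the remaining 4/7 : 1/7 gives weights 4/5, 1/5 on F, D.
H = (4/5)·(0, 2) + (1/5)·(6, -5) = (6/5, 3/5).

(6/5, 3/5)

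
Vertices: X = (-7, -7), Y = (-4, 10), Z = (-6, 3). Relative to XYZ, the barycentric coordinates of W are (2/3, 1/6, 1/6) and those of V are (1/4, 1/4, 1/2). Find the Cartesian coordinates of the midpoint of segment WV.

Barycentric coordinates of the midpoint are the average: (11/24, 5/24, 1/3).
Converting: (11/24)·X + (5/24)·Y + (1/3)·Z = (-145/24, -1/8).

(-145/24, -1/8)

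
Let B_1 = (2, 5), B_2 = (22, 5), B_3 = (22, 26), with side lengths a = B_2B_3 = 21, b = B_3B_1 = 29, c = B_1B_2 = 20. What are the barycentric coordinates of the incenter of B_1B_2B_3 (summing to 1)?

(3/10, 29/70, 2/7)

The incenter has barycentric coordinates proportional to the opposite side lengths: (21 : 29 : 20).
Normalizing by 21+29+20 = 70 gives (3/10, 29/70, 2/7).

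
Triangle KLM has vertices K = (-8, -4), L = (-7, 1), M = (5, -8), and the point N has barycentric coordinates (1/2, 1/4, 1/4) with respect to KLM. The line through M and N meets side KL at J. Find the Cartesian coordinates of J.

Line MN meets KL where the M-coordinate vanishes; zeroing N's M-weight and renormalizing leaves K, L-weights 1/2 : 1/4 → (2/3, 1/3).
So J = (2/3)·K + (1/3)·L = (-23/3, -7/3).

(-23/3, -7/3)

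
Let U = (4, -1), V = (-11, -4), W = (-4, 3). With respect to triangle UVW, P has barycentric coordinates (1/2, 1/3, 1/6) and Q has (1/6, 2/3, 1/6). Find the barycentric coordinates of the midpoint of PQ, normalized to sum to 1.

(1/3, 1/2, 1/6)

Since both coordinate triples sum to 1, the midpoint's barycentrics are the componentwise average.
(1/2+1/6)/2 = 1/3; similarly 1/2 and 1/6.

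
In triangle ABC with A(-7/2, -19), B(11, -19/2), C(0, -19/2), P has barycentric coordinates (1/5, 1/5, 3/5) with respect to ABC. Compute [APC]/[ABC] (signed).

The signed ratio [APC]/[ABC] equals the barycentric coordinate of P at vertex B, which is 1/5.

1/5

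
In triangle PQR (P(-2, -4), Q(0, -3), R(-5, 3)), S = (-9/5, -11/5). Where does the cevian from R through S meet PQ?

Barycentric coordinates of S with respect to PQR: (2/5, 2/5, 1/5).
On side PQ the R-coordinate is zero; dropping S's R-weight 1/5 and renormalizing the remaining 2/5 : 2/5 gives weights 1/2, 1/2 on P, Q.
T = (1/2)·(-2, -4) + (1/2)·(0, -3) = (-1, -7/2).

(-1, -7/2)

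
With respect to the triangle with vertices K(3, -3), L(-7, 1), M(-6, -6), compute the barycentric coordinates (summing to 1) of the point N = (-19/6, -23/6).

Signed area of the reference triangle: [KLM] = ½·(3·(1−(-6)) + (-7)·(-6−(-3)) + (-6)·(-3−1)) = ½·(21 + 21 + 24) = 33.
[NLM] = ½·((-19/6)·(1−(-6)) + (-7)·(-6−(-23/6)) + (-6)·(-23/6−1)) = ½·(-133/6 + 91/6 + 29) = 11, so the K-coordinate is 11/33 = 1/3.
[KNM] = ½·(3·(-23/6−(-6)) + (-19/6)·(-6−(-3)) + (-6)·(-3−(-23/6))) = ½·(13/2 + 19/2 − 5) = 11/2, so the L-coordinate is 1/6.
[KLN] = ½·(3·(1−(-23/6)) + (-7)·(-23/6−(-3)) + (-19/6)·(-3−1)) = ½·(29/2 + 35/6 + 38/3) = 33/2, so the M-coordinate is 1/2.

(1/3, 1/6, 1/2)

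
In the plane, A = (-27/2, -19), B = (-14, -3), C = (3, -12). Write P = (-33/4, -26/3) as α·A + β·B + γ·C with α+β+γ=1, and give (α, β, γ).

(1/6, 1/2, 1/3)

Signed area of the reference triangle: [ABC] = ½·((-27/2)·(-3−(-12)) + (-14)·(-12−(-19)) + 3·(-19−(-3))) = ½·(-243/2 − 98 − 48) = -535/4.
[PBC] = ½·((-33/4)·(-3−(-12)) + (-14)·(-12−(-26/3)) + 3·(-26/3−(-3))) = ½·(-297/4 + 140/3 − 17) = -535/24, so the A-coordinate is (-535/24)/(-535/4) = 1/6.
[APC] = ½·((-27/2)·(-26/3−(-12)) + (-33/4)·(-12−(-19)) + 3·(-19−(-26/3))) = ½·(-45 − 231/4 − 31) = -535/8, so the B-coordinate is 1/2.
[ABP] = ½·((-27/2)·(-3−(-26/3)) + (-14)·(-26/3−(-19)) + (-33/4)·(-19−(-3))) = ½·(-153/2 − 434/3 + 132) = -535/12, so the C-coordinate is 1/3.
Check: 1/6 + 1/2 + 1/3 = 1.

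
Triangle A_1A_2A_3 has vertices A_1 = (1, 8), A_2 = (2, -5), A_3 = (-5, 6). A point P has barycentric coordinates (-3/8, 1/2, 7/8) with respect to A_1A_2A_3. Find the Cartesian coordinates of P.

(-15/4, -1/4)

P = (-3/8)·A_1 + (1/2)·A_2 + (7/8)·A_3.
x-coordinate: (-3/8)·1 + (1/2)·2 + (7/8)·(-5) = -15/4.
y-coordinate: (-3/8)·8 + (1/2)·(-5) + (7/8)·6 = -1/4.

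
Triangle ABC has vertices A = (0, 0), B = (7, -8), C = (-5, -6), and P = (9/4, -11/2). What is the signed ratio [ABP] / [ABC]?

[ABC] = ½·(0·(-8−(-6)) + 7·(-6−0) + (-5)·(0−(-8))) = ½·(0 − 42 − 40) = -41.
[ABP] = ½·(0·(-8−(-11/2)) + 7·(-11/2−0) + (9/4)·(0−(-8))) = ½·(0 − 77/2 + 18) = -41/4, so the ratio is (-41/4)/(-41) = 1/4.

1/4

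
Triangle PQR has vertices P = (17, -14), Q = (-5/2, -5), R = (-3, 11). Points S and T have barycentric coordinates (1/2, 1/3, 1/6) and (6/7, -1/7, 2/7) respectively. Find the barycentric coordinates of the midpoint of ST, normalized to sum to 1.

(19/28, 2/21, 19/84)

Since both coordinate triples sum to 1, the midpoint's barycentrics are the componentwise average.
(1/2+6/7)/2 = 19/28; similarly 2/21 and 19/84.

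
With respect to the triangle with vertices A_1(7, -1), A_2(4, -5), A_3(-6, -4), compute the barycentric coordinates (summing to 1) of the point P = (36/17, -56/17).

Signed area of the reference triangle: [A_1A_2A_3] = ½·(7·(-5−(-4)) + 4·(-4−(-1)) + (-6)·(-1−(-5))) = ½·(-7 − 12 − 24) = -43/2.
[PA_2A_3] = ½·((36/17)·(-5−(-4)) + 4·(-4−(-56/17)) + (-6)·(-56/17−(-5))) = ½·(-36/17 − 48/17 − 174/17) = -129/17, so the A_1-coordinate is (-129/17)/(-43/2) = 6/17.
[A_1PA_3] = ½·(7·(-56/17−(-4)) + (36/17)·(-4−(-1)) + (-6)·(-1−(-56/17))) = ½·(84/17 − 108/17 − 234/17) = -129/17, so the A_2-coordinate is 6/17.
[A_1A_2P] = ½·(7·(-5−(-56/17)) + 4·(-56/17−(-1)) + (36/17)·(-1−(-5))) = ½·(-203/17 − 156/17 + 144/17) = -215/34, so the A_3-coordinate is 5/17.

(6/17, 6/17, 5/17)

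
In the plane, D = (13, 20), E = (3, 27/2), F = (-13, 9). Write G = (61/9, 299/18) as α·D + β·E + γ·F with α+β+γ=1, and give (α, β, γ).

Signed area of the reference triangle: [DEF] = ½·(13·(27/2−9) + 3·(9−20) + (-13)·(20−(27/2))) = ½·(117/2 − 33 − 169/2) = -59/2.
[GEF] = ½·((61/9)·(27/2−9) + 3·(9−(299/18)) + (-13)·(299/18−(27/2))) = ½·(61/2 − 137/6 − 364/9) = -295/18, so the D-coordinate is (-295/18)/(-59/2) = 5/9.
[DGF] = ½·(13·(299/18−9) + (61/9)·(9−20) + (-13)·(20−(299/18))) = ½·(1781/18 − 671/9 − 793/18) = -59/6, so the E-coordinate is 1/3.
[DEG] = ½·(13·(27/2−(299/18)) + 3·(299/18−20) + (61/9)·(20−(27/2))) = ½·(-364/9 − 61/6 + 793/18) = -59/18, so the F-coordinate is 1/9.

(5/9, 1/3, 1/9)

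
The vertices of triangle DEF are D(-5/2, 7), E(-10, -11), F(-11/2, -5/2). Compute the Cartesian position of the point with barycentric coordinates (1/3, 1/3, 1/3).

G = (1/3)·D + (1/3)·E + (1/3)·F.
x-coordinate: (1/3)·(-5/2) + (1/3)·(-10) + (1/3)·(-11/2) = -6.
y-coordinate: (1/3)·7 + (1/3)·(-11) + (1/3)·(-5/2) = -13/6.

(-6, -13/6)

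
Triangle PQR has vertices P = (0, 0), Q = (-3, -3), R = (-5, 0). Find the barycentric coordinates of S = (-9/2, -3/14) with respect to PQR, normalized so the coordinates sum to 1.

(1/14, 1/14, 6/7)

Signed area of the reference triangle: [PQR] = ½·(0·(-3−0) + (-3)·(0−0) + (-5)·(0−(-3))) = ½·(0 + 0 − 15) = -15/2.
[SQR] = ½·((-9/2)·(-3−0) + (-3)·(0−(-3/14)) + (-5)·(-3/14−(-3))) = ½·(27/2 − 9/14 − 195/14) = -15/28, so the P-coordinate is (-15/28)/(-15/2) = 1/14.
[PSR] = ½·(0·(-3/14−0) + (-9/2)·(0−0) + (-5)·(0−(-3/14))) = ½·(0 + 0 − 15/14) = -15/28, so the Q-coordinate is 1/14.
[PQS] = ½·(0·(-3−(-3/14)) + (-3)·(-3/14−0) + (-9/2)·(0−(-3))) = ½·(0 + 9/14 − 27/2) = -45/7, so the R-coordinate is 6/7.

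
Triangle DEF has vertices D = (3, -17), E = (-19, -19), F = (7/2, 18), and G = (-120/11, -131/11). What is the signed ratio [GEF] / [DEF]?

2/11

[DEF] = ½·(3·(-19−18) + (-19)·(18−(-17)) + (7/2)·(-17−(-19))) = ½·(-111 − 665 + 7) = -769/2.
[GEF] = ½·((-120/11)·(-19−18) + (-19)·(18−(-131/11)) + (7/2)·(-131/11−(-19))) = ½·(4440/11 − 6251/11 + 273/11) = -769/11, so the ratio is (-769/11)/(-769/2) = 2/11.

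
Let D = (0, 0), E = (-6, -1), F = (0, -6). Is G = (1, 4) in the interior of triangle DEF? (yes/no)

no

Barycentric coordinates of G: (65/36, -1/6, -23/36).
The three coordinates are positive, negative, negative; a point is interior exactly when all three are positive.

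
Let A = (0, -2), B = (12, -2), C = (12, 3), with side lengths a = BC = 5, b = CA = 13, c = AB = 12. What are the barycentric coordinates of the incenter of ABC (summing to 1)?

The incenter has barycentric coordinates proportional to the opposite side lengths: (5 : 13 : 12).
Normalizing by 5+13+12 = 30 gives (1/6, 13/30, 2/5).

(1/6, 13/30, 2/5)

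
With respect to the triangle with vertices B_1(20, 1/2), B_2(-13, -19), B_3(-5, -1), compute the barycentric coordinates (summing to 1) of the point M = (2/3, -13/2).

(1/3, 1/3, 1/3)

Signed area of the reference triangle: [B_1B_2B_3] = ½·(20·(-19−(-1)) + (-13)·(-1−(1/2)) + (-5)·(1/2−(-19))) = ½·(-360 + 39/2 − 195/2) = -219.
[MB_2B_3] = ½·((2/3)·(-19−(-1)) + (-13)·(-1−(-13/2)) + (-5)·(-13/2−(-19))) = ½·(-12 − 143/2 − 125/2) = -73, so the B_1-coordinate is (-73)/(-219) = 1/3.
[B_1MB_3] = ½·(20·(-13/2−(-1)) + (2/3)·(-1−(1/2)) + (-5)·(1/2−(-13/2))) = ½·(-110 − 1 − 35) = -73, so the B_2-coordinate is 1/3.
[B_1B_2M] = ½·(20·(-19−(-13/2)) + (-13)·(-13/2−(1/2)) + (2/3)·(1/2−(-19))) = ½·(-250 + 91 + 13) = -73, so the B_3-coordinate is 1/3.
Check: 1/3 + 1/3 + 1/3 = 1.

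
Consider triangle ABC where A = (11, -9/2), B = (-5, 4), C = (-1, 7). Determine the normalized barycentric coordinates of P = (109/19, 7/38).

(11/19, 1/19, 7/19)

Signed area of the reference triangle: [ABC] = ½·(11·(4−7) + (-5)·(7−(-9/2)) + (-1)·(-9/2−4)) = ½·(-33 − 115/2 + 17/2) = -41.
[PBC] = ½·((109/19)·(4−7) + (-5)·(7−(7/38)) + (-1)·(7/38−4)) = ½·(-327/19 − 1295/38 + 145/38) = -451/19, so the A-coordinate is (-451/19)/(-41) = 11/19.
[APC] = ½·(11·(7/38−7) + (109/19)·(7−(-9/2)) + (-1)·(-9/2−(7/38))) = ½·(-2849/38 + 2507/38 + 89/19) = -41/19, so the B-coordinate is 1/19.
[ABP] = ½·(11·(4−(7/38)) + (-5)·(7/38−(-9/2)) + (109/19)·(-9/2−4)) = ½·(1595/38 − 445/19 − 1853/38) = -287/19, so the C-coordinate is 7/19.
Check: 11/19 + 1/19 + 7/19 = 1.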